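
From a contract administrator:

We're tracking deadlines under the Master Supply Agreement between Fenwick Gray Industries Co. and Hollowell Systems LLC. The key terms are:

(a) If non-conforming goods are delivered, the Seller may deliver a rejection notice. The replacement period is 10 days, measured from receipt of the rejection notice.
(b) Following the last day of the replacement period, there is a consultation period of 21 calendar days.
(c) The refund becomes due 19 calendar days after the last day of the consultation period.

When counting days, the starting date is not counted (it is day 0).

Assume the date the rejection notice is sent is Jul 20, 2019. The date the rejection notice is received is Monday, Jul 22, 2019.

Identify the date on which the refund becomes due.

Sep 10, 2019

Adding 10 calendar days to Jul 22, 2019 gives Aug 1, 2019, which is the last day of the replacement period.
Adding 21 calendar days to Aug 1, 2019 gives Aug 22, 2019, which is the last day of the consultation period.
The date on which the refund becomes due: Aug 22, 2019 + 19 days = Sep 10, 2019.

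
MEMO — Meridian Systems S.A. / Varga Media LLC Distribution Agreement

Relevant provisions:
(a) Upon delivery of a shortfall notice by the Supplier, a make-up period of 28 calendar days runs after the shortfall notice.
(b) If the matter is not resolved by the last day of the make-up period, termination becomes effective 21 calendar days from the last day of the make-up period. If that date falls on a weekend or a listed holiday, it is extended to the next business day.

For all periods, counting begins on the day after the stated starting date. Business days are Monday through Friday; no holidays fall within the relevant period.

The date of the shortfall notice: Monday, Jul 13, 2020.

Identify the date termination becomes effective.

The last day of the make-up period: Jul 13, 2020 + 28 days = Aug 10, 2020.
The date termination becomes effective: Aug 10, 2020 + 21 days = Aug 31, 2020. Aug 31, 2020 is a Monday, so no roll-forward applies.

Aug 31, 2020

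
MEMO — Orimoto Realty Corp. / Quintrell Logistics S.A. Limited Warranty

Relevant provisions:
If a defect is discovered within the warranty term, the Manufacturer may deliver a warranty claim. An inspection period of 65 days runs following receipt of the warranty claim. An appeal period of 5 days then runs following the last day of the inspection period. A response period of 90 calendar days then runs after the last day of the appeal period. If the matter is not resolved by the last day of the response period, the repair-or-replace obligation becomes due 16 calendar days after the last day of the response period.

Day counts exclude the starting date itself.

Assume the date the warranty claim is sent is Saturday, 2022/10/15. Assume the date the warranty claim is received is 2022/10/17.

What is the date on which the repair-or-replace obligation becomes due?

2023/04/11

Adding 65 calendar days to 2022/10/17 gives 2022/12/21, which is the last day of the inspection period.
Adding 5 calendar days to 2022/12/21 gives 2022/12/26, which is the last day of the appeal period.
The last day of the response period: 2022/12/26 + 90 days = 2023/03/26.
The date on which the repair-or-replace obligation becomes due: 2023/03/26 + 16 days = 2023/04/11.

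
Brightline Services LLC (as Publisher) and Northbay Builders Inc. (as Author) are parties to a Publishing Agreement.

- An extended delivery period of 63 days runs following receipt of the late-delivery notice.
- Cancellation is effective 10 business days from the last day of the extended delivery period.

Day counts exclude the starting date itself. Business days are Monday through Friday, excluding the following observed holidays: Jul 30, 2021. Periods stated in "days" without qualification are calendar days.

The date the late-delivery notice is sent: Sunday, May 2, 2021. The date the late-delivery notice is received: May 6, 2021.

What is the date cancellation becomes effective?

Jul 22, 2021

Adding 63 calendar days to May 6, 2021 gives Jul 8, 2021, which is the last day of the extended delivery period.
From Thursday, Jul 8, 2021, 10 business days (Jul 9, Jul 12, Jul 13, Jul 14, Jul 15, Jul 16, Jul 19, Jul 20, Jul 21, Jul 22, skipping weekends) brings us to Thursday, Jul 22, 2021, which is the date cancellation becomes effective.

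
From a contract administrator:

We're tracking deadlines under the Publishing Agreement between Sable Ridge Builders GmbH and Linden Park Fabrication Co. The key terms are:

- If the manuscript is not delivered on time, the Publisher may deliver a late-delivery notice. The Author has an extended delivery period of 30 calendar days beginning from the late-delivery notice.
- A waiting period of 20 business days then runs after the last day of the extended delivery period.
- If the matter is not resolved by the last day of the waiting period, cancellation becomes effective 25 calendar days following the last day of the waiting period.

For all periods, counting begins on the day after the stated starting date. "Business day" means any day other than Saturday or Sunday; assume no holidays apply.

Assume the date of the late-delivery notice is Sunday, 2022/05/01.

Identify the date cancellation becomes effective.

Adding 30 calendar days to 2022/05/01 gives 2022/05/31, which is the last day of the extended delivery period.
The last day of the waiting period: 20 business days after Tuesday, 2022/05/31, skipping weekends — Jun 1, Jun 2, Jun 3, Jun 6, …, Jun 24, Jun 27, Jun 28 — lands on Tuesday, 2022/06/28.
The date cancellation becomes effective: 2022/06/28 + 25 days = 2022/07/23.

2022/07/23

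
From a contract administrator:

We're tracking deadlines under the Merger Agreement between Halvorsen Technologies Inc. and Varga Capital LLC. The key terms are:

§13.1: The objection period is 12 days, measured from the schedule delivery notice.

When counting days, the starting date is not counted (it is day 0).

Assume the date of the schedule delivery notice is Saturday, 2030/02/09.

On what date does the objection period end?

Adding 12 calendar days to 2030/02/09 gives 2030/02/21, which is the last day of the objection period.

2030/02/21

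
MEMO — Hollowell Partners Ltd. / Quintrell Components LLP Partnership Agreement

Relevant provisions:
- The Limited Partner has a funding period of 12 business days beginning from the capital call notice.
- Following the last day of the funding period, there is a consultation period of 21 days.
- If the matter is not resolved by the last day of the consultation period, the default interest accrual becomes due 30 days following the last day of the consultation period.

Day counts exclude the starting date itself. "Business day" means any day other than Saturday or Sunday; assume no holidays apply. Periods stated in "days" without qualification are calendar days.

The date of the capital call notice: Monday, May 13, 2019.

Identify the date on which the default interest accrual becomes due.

The last day of the funding period: 12 business days after Monday, May 13, 2019, skipping weekends — May 14, May 15, May 16, May 17, …, May 27, May 28, May 29 — lands on Wednesday, May 29, 2019.
The last day of the consultation period: 21 calendar days after May 29, 2019 is Jun 19, 2019.
Adding 30 calendar days to Jun 19, 2019 gives Jul 19, 2019, which is the date on which the default interest accrual becomes due.

Jul 19, 2019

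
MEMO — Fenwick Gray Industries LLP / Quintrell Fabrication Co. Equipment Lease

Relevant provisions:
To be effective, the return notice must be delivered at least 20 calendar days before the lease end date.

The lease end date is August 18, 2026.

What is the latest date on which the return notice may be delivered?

July 29, 2026

Counting back 20 calendar days from August 18, 2026 gives July 29, 2026.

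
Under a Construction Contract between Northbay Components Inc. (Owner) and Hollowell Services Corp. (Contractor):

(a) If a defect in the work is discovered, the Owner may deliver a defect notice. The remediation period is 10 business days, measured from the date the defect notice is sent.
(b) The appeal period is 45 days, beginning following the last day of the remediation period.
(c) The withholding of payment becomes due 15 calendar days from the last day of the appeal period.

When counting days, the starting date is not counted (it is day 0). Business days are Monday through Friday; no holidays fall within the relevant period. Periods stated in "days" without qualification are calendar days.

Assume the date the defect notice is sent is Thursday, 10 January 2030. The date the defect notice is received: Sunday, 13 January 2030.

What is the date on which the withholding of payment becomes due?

The last day of the remediation period: 10 business days after Thursday, 10 January 2030, skipping weekends — Jan 11, Jan 14, Jan 15, Jan 16, Jan 17, Jan 18, Jan 21, Jan 22, Jan 23, Jan 24 — lands on Thursday, 24 January 2030.
The last day of the appeal period: 45 calendar days after 24 January 2030 is 10 March 2030.
Adding 15 calendar days to 10 March 2030 gives 25 March 2030, which is the date on which the withholding of payment becomes due.

25 March 2030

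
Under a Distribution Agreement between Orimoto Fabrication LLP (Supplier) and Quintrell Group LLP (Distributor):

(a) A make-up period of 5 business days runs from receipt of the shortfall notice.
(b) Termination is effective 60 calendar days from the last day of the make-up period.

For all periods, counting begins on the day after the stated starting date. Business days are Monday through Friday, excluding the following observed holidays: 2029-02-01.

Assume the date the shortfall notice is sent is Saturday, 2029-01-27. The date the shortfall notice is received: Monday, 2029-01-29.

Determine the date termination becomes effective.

2029-04-07

From Monday, 2029-01-29, 5 business days (Jan 30, Jan 31, Feb 2, Feb 5, Feb 6, skipping weekends and the listed holiday on Feb 1) brings us to Tuesday, 2029-02-06, which is the last day of the make-up period.
Adding 60 calendar days to 2029-02-06 gives 2029-04-07, which is the date termination becomes effective.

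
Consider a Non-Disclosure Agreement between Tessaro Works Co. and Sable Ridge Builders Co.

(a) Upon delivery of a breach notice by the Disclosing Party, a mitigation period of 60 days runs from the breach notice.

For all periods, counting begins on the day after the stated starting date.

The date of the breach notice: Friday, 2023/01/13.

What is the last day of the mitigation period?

2023/03/14

The last day of the mitigation period: 2023/01/13 + 60 days = 2023/03/14.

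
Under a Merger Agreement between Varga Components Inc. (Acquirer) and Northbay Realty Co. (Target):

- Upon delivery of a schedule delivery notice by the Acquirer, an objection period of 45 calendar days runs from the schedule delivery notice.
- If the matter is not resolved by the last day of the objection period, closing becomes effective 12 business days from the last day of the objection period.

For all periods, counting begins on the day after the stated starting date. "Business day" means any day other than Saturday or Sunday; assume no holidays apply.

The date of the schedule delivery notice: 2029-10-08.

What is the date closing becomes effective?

2029-12-10

The last day of the objection period: 45 calendar days after 2029-10-08 is 2029-11-22.
The date closing becomes effective: counting 12 business days from Thursday, 2029-11-22 (Nov 23, Nov 26, Nov 27, Nov 28, …, Dec 6, Dec 7, Dec 10, skipping weekends) reaches Monday, 2029-12-10.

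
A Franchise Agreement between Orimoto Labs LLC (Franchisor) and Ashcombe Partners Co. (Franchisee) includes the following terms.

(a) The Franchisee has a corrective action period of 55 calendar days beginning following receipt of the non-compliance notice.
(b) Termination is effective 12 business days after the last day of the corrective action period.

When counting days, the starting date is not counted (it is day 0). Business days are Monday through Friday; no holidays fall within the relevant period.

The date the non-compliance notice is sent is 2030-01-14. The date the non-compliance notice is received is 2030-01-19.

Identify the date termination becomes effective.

2030-04-02

Adding 55 calendar days to 2030-01-19 gives 2030-03-15, which is the last day of the corrective action period.
The date termination becomes effective: 12 business days after Friday, 2030-03-15, skipping weekends — Mar 18, Mar 19, Mar 20, Mar 21, …, Mar 29, Apr 1, Apr 2 — lands on Tuesday, 2030-04-02.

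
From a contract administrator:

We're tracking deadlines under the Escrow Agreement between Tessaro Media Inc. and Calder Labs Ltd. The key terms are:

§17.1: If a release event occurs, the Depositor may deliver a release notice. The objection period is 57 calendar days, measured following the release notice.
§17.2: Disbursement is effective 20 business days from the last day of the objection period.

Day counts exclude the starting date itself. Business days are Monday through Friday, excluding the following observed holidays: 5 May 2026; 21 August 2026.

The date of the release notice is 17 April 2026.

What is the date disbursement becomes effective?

10 July 2026

Adding 57 calendar days to 17 April 2026 gives 13 June 2026, which is the last day of the objection period.
The date disbursement becomes effective: 20 business days after Saturday, 13 June 2026, skipping weekends — Jun 15, Jun 16, Jun 17, Jun 18, …, Jul 8, Jul 9, Jul 10 — lands on Friday, 10 July 2026.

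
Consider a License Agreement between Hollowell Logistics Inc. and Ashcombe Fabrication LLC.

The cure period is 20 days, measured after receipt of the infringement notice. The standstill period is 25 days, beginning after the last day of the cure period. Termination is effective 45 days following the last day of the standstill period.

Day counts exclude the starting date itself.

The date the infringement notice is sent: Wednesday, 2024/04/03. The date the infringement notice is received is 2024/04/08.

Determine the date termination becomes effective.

2024/07/07

Adding 20 calendar days to 2024/04/08 gives 2024/04/28, which is the last day of the cure period.
The last day of the standstill period: 2024/04/28 + 25 days = 2024/05/23.
The date termination becomes effective: 45 calendar days after 2024/05/23 is 2024/07/07.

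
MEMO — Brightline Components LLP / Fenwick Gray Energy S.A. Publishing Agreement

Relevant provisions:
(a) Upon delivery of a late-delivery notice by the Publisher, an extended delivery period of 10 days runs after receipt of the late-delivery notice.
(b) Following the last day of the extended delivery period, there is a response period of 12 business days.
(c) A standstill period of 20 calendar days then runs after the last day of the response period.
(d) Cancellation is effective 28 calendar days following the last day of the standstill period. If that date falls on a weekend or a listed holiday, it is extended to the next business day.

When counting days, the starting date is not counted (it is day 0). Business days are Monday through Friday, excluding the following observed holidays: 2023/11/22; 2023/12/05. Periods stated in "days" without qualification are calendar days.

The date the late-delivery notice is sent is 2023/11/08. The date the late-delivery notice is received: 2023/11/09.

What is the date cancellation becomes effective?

2024/01/24

The last day of the extended delivery period: 2023/11/09 + 10 days = 2023/11/19.
From Sunday, 2023/11/19, 12 business days (Nov 20, Nov 21, Nov 23, Nov 24, …, Dec 4, Dec 6, Dec 7, skipping weekends and the listed holidays on Nov 22, Dec 5) brings us to Thursday, 2023/12/07, which is the last day of the response period.
The last day of the standstill period: 2023/12/07 + 20 days = 2023/12/27.
The date cancellation becomes effective: 2023/12/27 + 28 days = 2024/01/24. 2024/01/24 is a Wednesday and is not a listed holiday, so no roll-forward applies.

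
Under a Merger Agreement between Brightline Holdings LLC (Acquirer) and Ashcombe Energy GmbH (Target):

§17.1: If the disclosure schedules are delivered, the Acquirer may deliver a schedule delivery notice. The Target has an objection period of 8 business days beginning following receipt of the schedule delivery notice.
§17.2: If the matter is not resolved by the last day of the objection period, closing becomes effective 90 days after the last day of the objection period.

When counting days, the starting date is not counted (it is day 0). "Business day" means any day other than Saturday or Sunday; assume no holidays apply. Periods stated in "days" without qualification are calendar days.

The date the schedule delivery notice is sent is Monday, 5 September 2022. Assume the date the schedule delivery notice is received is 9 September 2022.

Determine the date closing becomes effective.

20 December 2022

From Friday, 9 September 2022, 8 business days (Sep 12, Sep 13, Sep 14, Sep 15, Sep 16, Sep 19, Sep 20, Sep 21, skipping weekends) brings us to Wednesday, 21 September 2022, which is the last day of the objection period.
The date closing becomes effective: 90 calendar days after 21 September 2022 is 20 December 2022.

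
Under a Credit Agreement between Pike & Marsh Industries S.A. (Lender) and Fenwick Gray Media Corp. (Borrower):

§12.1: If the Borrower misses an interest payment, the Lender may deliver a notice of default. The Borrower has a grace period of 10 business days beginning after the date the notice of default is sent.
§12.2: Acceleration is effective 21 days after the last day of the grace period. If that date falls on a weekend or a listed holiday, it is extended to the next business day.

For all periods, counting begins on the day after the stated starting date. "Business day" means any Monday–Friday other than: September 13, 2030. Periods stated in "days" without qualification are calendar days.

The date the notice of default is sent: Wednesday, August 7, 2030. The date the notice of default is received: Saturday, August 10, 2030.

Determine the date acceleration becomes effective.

September 11, 2030

From Wednesday, August 7, 2030, 10 business days (Aug 8, Aug 9, Aug 12, Aug 13, Aug 14, Aug 15, Aug 16, Aug 19, Aug 20, Aug 21, skipping weekends) brings us to Wednesday, August 21, 2030, which is the last day of the grace period.
Adding 21 calendar days to August 21, 2030 gives September 11, 2030, which is the date acceleration becomes effective. September 11, 2030 is a Wednesday and is not a listed holiday, so no roll-forward applies.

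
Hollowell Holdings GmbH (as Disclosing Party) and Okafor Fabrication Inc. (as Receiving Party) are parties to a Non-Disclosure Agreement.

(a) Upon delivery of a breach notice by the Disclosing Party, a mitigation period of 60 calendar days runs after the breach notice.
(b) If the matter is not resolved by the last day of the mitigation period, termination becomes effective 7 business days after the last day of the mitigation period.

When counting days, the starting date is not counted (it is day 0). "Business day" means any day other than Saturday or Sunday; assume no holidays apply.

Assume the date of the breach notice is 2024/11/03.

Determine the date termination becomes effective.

2025/01/13

The last day of the mitigation period: 2024/11/03 + 60 days = 2025/01/02.
The date termination becomes effective: 7 business days after Thursday, 2025/01/02, skipping weekends — Jan 3, Jan 6, Jan 7, Jan 8, Jan 9, Jan 10, Jan 13 — lands on Monday, 2025/01/13.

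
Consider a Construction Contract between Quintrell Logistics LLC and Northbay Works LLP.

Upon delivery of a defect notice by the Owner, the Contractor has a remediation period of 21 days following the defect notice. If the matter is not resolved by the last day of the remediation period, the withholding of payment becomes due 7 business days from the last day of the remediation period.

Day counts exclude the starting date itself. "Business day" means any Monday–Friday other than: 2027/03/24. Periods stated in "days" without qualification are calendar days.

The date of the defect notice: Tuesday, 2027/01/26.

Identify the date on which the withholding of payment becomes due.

The last day of the remediation period: 21 calendar days after 2027/01/26 is 2027/02/16.
From Tuesday, 2027/02/16, 7 business days (Feb 17, Feb 18, Feb 19, Feb 22, Feb 23, Feb 24, Feb 25, skipping weekends) brings us to Thursday, 2027/02/25, which is the date on which the withholding of payment becomes due.

2027/02/25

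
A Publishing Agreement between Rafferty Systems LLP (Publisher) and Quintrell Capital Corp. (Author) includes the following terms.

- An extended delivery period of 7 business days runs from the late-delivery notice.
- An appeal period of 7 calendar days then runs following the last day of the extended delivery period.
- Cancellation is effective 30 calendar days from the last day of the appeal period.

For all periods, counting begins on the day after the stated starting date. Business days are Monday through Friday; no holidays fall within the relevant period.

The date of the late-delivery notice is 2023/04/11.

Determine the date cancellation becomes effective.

2023/05/27

The last day of the extended delivery period: 7 business days after Tuesday, 2023/04/11, skipping weekends — Apr 12, Apr 13, Apr 14, Apr 17, Apr 18, Apr 19, Apr 20 — lands on Thursday, 2023/04/20.
The last day of the appeal period: 2023/04/20 + 7 days = 2023/04/27.
The date cancellation becomes effective: 30 calendar days after 2023/04/27 is 2023/05/27.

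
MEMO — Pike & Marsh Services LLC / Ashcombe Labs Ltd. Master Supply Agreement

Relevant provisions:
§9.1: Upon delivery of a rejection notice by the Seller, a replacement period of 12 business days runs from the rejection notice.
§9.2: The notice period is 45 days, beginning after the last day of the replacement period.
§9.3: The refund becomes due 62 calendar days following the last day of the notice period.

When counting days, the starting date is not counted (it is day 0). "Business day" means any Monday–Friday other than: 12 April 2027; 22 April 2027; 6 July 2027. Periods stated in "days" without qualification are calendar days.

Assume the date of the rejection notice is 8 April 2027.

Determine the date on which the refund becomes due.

13 August 2027

The last day of the replacement period: 12 business days after Thursday, 8 April 2027, skipping weekends and the listed holidays on Apr 12, Apr 22 — Apr 9, Apr 13, Apr 14, Apr 15, …, Apr 26, Apr 27, Apr 28 — lands on Wednesday, 28 April 2027.
The last day of the notice period: 28 April 2027 + 45 days = 12 June 2027.
Adding 62 calendar days to 12 June 2027 gives 13 August 2027, which is the date on which the refund becomes due.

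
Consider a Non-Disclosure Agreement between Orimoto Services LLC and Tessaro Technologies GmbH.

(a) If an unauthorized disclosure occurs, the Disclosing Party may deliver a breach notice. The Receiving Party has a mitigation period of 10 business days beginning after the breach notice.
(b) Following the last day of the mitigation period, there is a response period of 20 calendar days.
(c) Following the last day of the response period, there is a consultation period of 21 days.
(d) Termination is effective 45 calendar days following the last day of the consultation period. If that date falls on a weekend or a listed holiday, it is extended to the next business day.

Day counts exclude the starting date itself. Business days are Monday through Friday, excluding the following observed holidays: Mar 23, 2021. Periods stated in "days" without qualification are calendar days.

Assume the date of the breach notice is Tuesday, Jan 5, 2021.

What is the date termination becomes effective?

The last day of the mitigation period: counting 10 business days from Tuesday, Jan 5, 2021 (Jan 6, Jan 7, Jan 8, Jan 11, Jan 12, Jan 13, Jan 14, Jan 15, Jan 18, Jan 19, skipping weekends) reaches Tuesday, Jan 19, 2021.
The last day of the response period: Jan 19, 2021 + 20 days = Feb 8, 2021.
The last day of the consultation period: 21 calendar days after Feb 8, 2021 is Mar 1, 2021.
Adding 45 calendar days to Mar 1, 2021 gives Apr 15, 2021, which is the date termination becomes effective. Apr 15, 2021 is a Thursday and is not a listed holiday, so no roll-forward applies.

Apr 15, 2021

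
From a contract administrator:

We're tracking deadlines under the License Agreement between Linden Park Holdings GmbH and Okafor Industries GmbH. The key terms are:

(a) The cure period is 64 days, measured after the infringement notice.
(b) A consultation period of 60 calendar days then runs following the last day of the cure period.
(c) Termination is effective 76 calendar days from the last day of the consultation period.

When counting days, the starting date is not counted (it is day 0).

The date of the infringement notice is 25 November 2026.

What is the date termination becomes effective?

13 June 2027

The last day of the cure period: 64 calendar days after 25 November 2026 is 28 January 2027.
The last day of the consultation period: 28 January 2027 + 60 days = 29 March 2027.
The date termination becomes effective: 76 calendar days after 29 March 2027 is 13 June 2027.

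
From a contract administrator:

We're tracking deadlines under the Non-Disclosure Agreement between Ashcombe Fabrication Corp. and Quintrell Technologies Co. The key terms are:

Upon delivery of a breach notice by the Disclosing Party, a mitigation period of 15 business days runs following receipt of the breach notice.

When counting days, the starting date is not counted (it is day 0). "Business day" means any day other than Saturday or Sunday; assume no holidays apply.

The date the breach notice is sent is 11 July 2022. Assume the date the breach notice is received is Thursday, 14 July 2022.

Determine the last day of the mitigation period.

The last day of the mitigation period: 15 business days after Thursday, 14 July 2022, skipping weekends — Jul 15, Jul 18, Jul 19, Jul 20, …, Aug 2, Aug 3, Aug 4 — lands on Thursday, 4 August 2022.

4 August 2022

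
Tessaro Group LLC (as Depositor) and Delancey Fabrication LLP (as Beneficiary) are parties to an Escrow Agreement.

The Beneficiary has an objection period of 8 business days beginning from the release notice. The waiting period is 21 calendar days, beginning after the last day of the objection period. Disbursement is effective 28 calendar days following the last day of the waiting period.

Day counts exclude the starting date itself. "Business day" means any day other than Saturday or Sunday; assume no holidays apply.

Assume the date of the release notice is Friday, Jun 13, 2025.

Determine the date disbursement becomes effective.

Aug 13, 2025

From Friday, Jun 13, 2025, 8 business days (Jun 16, Jun 17, Jun 18, Jun 19, Jun 20, Jun 23, Jun 24, Jun 25, skipping weekends) brings us to Wednesday, Jun 25, 2025, which is the last day of the objection period.
Adding 21 calendar days to Jun 25, 2025 gives Jul 16, 2025, which is the last day of the waiting period.
The date disbursement becomes effective: Jul 16, 2025 + 28 days = Aug 13, 2025.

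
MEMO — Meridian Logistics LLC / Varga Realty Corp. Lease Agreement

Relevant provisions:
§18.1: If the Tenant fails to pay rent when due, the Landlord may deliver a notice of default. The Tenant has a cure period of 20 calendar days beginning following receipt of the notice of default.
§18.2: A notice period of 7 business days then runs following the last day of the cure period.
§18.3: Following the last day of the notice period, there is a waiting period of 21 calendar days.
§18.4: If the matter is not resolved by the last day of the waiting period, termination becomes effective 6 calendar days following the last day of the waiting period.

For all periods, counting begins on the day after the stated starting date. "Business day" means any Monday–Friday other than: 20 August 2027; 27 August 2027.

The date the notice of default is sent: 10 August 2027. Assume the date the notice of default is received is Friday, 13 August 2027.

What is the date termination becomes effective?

10 October 2027

The last day of the cure period: 13 August 2027 + 20 days = 2 September 2027.
From Thursday, 2 September 2027, 7 business days (Sep 3, Sep 6, Sep 7, Sep 8, Sep 9, Sep 10, Sep 13, skipping weekends) brings us to Monday, 13 September 2027, which is the last day of the notice period.
The last day of the waiting period: 21 calendar days after 13 September 2027 is 4 October 2027.
Adding 6 calendar days to 4 October 2027 gives 10 October 2027, which is the date termination becomes effective.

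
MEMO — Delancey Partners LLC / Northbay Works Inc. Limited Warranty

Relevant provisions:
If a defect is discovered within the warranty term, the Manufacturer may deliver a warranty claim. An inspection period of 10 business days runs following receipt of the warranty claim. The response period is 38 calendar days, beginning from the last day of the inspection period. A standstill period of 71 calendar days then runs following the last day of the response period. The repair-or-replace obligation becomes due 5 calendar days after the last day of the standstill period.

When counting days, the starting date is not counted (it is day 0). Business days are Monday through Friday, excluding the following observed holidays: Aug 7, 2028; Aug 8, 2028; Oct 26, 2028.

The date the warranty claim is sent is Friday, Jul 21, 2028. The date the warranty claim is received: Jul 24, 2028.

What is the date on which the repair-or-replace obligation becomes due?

The last day of the inspection period: counting 10 business days from Monday, Jul 24, 2028 (Jul 25, Jul 26, Jul 27, Jul 28, Jul 31, Aug 1, Aug 2, Aug 3, Aug 4, Aug 9, skipping weekends and the listed holidays on Aug 7, Aug 8) reaches Wednesday, Aug 9, 2028.
Adding 38 calendar days to Aug 9, 2028 gives Sep 16, 2028, which is the last day of the response period.
The last day of the standstill period: 71 calendar days after Sep 16, 2028 is Nov 26, 2028.
Adding 5 calendar days to Nov 26, 2028 gives Dec 1, 2028, which is the date on which the repair-or-replace obligation becomes due.

Dec 1, 2028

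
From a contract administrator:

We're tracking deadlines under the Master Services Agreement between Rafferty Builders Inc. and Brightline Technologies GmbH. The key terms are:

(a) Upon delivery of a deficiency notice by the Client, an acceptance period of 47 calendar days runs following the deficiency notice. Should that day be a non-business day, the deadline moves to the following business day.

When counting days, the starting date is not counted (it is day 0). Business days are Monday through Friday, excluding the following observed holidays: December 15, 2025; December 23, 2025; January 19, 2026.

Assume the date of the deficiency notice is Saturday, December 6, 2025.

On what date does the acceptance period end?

The last day of the acceptance period: 47 calendar days after December 6, 2025 is January 22, 2026. January 22, 2026 is a Thursday and is not a listed holiday, so no roll-forward applies.

January 22, 2026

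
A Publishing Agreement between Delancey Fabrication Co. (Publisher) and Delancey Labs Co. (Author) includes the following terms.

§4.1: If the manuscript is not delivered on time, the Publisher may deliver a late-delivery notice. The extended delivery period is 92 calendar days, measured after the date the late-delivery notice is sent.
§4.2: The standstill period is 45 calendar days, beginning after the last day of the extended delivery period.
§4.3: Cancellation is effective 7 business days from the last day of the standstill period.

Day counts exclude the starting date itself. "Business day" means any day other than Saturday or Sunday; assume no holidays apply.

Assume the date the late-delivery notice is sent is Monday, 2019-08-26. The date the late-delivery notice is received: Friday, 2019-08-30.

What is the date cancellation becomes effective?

2020-01-21

The last day of the extended delivery period: 2019-08-26 + 92 days = 2019-11-26.
The last day of the standstill period: 2019-11-26 + 45 days = 2020-01-10.
The date cancellation becomes effective: counting 7 business days from Friday, 2020-01-10 (Jan 13, Jan 14, Jan 15, Jan 16, Jan 17, Jan 20, Jan 21, skipping weekends) reaches Tuesday, 2020-01-21.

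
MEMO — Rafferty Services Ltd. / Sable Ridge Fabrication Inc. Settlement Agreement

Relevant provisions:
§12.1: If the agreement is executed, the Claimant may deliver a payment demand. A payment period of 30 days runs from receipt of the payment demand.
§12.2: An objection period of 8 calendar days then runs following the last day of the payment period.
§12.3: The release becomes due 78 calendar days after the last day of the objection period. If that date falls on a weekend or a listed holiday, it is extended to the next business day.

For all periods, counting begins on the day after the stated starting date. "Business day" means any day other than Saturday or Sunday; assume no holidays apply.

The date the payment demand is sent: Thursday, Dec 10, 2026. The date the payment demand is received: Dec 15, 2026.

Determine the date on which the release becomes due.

The last day of the payment period: 30 calendar days after Dec 15, 2026 is Jan 14, 2027.
The last day of the objection period: 8 calendar days after Jan 14, 2027 is Jan 22, 2027.
The date on which the release becomes due: 78 calendar days after Jan 22, 2027 is Apr 10, 2027. That falls on a Saturday, so it rolls to the next business day, Monday, Apr 12, 2027.

Apr 12, 2027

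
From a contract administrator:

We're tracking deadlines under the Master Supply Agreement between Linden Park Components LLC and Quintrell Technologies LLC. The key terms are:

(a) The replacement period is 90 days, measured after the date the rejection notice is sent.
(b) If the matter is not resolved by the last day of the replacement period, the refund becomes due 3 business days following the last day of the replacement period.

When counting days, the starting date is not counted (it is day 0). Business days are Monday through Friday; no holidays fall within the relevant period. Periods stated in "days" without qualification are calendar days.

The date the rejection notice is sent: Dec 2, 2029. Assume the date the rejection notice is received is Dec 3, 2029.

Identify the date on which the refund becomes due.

The last day of the replacement period: 90 calendar days after Dec 2, 2029 is Mar 2, 2030.
The date on which the refund becomes due: 3 business days after Saturday, Mar 2, 2030, skipping weekends — Mar 4, Mar 5, Mar 6 — lands on Wednesday, Mar 6, 2030.

Mar 6, 2030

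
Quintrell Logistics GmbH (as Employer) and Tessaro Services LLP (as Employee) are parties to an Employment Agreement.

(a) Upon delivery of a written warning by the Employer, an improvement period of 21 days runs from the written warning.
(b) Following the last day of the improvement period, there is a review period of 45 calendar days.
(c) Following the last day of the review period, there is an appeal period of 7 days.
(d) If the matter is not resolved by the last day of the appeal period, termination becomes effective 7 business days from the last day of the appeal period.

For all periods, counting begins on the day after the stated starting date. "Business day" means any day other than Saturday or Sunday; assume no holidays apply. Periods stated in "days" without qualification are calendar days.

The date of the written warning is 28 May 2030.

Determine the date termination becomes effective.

The last day of the improvement period: 28 May 2030 + 21 days = 18 June 2030.
The last day of the review period: 45 calendar days after 18 June 2030 is 2 August 2030.
The last day of the appeal period: 7 calendar days after 2 August 2030 is 9 August 2030.
The date termination becomes effective: 7 business days after Friday, 9 August 2030, skipping weekends — Aug 12, Aug 13, Aug 14, Aug 15, Aug 16, Aug 19, Aug 20 — lands on Tuesday, 20 August 2030.

20 August 2030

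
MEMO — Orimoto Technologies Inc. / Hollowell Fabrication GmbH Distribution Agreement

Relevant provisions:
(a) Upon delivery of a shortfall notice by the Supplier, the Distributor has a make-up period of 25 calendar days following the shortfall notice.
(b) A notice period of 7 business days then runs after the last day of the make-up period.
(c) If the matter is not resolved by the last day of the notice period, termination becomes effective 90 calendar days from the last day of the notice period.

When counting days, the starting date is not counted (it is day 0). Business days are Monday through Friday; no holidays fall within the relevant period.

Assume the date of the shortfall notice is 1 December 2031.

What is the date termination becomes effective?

The last day of the make-up period: 1 December 2031 + 25 days = 26 December 2031.
The last day of the notice period: counting 7 business days from Friday, 26 December 2031 (Dec 29, Dec 30, Dec 31, Jan 1, Jan 2, Jan 5, Jan 6, skipping weekends) reaches Tuesday, 6 January 2032.
Adding 90 calendar days to 6 January 2032 gives 5 April 2032, which is the date termination becomes effective.

5 April 2032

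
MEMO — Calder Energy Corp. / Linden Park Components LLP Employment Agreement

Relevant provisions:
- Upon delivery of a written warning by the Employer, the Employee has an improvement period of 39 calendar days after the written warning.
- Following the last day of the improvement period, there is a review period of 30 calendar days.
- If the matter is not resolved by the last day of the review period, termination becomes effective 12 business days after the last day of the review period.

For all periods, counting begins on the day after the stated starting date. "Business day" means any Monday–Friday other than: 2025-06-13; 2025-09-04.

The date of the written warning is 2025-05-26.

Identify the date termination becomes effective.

Adding 39 calendar days to 2025-05-26 gives 2025-07-04, which is the last day of the improvement period.
The last day of the review period: 2025-07-04 + 30 days = 2025-08-03.
The date termination becomes effective: 12 business days after Sunday, 2025-08-03, skipping weekends — Aug 4, Aug 5, Aug 6, Aug 7, …, Aug 15, Aug 18, Aug 19 — lands on Tuesday, 2025-08-19.

2025-08-19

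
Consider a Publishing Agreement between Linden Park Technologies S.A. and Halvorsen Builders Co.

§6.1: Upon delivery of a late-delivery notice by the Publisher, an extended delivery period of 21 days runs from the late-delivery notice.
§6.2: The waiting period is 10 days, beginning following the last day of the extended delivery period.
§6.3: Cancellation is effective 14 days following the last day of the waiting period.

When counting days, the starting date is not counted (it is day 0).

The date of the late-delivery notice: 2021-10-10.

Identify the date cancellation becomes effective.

The last day of the extended delivery period: 21 calendar days after 2021-10-10 is 2021-10-31.
Adding 10 calendar days to 2021-10-31 gives 2021-11-10, which is the last day of the waiting period.
The date cancellation becomes effective: 2021-11-10 + 14 days = 2021-11-24.

2021-11-24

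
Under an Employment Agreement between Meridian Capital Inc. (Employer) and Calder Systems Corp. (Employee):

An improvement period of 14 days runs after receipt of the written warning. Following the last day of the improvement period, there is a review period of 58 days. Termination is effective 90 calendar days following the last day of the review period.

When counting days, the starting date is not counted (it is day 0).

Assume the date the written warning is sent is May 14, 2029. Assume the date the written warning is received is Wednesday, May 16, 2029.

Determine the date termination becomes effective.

Adding 14 calendar days to May 16, 2029 gives May 30, 2029, which is the last day of the improvement period.
Adding 58 calendar days to May 30, 2029 gives July 27, 2029, which is the last day of the review period.
Adding 90 calendar days to July 27, 2029 gives October 25, 2029, which is the date termination becomes effective.

October 25, 2029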